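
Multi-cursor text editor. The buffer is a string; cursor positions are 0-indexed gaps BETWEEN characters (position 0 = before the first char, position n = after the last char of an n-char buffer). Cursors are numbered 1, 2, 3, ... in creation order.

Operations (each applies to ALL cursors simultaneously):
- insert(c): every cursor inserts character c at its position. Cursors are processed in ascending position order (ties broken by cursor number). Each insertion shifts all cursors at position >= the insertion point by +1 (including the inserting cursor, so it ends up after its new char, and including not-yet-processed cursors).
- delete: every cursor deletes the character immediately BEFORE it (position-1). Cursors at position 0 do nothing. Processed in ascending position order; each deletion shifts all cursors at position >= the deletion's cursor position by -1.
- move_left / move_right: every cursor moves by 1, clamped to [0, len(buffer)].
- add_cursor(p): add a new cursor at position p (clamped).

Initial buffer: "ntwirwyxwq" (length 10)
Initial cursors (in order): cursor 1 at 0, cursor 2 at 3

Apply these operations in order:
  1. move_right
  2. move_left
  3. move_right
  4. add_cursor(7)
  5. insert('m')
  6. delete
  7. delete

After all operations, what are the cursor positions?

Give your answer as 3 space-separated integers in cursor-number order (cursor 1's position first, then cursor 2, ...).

Answer: 0 2 4

Derivation:
After op 1 (move_right): buffer="ntwirwyxwq" (len 10), cursors c1@1 c2@4, authorship ..........
After op 2 (move_left): buffer="ntwirwyxwq" (len 10), cursors c1@0 c2@3, authorship ..........
After op 3 (move_right): buffer="ntwirwyxwq" (len 10), cursors c1@1 c2@4, authorship ..........
After op 4 (add_cursor(7)): buffer="ntwirwyxwq" (len 10), cursors c1@1 c2@4 c3@7, authorship ..........
After op 5 (insert('m')): buffer="nmtwimrwymxwq" (len 13), cursors c1@2 c2@6 c3@10, authorship .1...2...3...
After op 6 (delete): buffer="ntwirwyxwq" (len 10), cursors c1@1 c2@4 c3@7, authorship ..........
After op 7 (delete): buffer="twrwxwq" (len 7), cursors c1@0 c2@2 c3@4, authorship .......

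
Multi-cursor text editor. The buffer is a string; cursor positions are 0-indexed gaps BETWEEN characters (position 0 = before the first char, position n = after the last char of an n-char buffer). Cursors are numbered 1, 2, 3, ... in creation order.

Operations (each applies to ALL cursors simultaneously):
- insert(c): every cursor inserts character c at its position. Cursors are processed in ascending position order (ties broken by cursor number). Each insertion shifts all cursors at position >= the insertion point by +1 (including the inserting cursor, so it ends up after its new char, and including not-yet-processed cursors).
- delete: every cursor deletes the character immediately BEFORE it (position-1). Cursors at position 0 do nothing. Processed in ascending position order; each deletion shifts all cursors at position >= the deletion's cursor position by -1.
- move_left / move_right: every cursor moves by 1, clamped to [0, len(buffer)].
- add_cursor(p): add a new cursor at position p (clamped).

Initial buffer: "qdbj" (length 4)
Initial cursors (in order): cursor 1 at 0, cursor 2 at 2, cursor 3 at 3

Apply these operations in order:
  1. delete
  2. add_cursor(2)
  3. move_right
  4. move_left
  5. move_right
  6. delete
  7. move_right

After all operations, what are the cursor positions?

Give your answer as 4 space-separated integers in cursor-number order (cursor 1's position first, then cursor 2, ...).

After op 1 (delete): buffer="qj" (len 2), cursors c1@0 c2@1 c3@1, authorship ..
After op 2 (add_cursor(2)): buffer="qj" (len 2), cursors c1@0 c2@1 c3@1 c4@2, authorship ..
After op 3 (move_right): buffer="qj" (len 2), cursors c1@1 c2@2 c3@2 c4@2, authorship ..
After op 4 (move_left): buffer="qj" (len 2), cursors c1@0 c2@1 c3@1 c4@1, authorship ..
After op 5 (move_right): buffer="qj" (len 2), cursors c1@1 c2@2 c3@2 c4@2, authorship ..
After op 6 (delete): buffer="" (len 0), cursors c1@0 c2@0 c3@0 c4@0, authorship 
After op 7 (move_right): buffer="" (len 0), cursors c1@0 c2@0 c3@0 c4@0, authorship 

Answer: 0 0 0 0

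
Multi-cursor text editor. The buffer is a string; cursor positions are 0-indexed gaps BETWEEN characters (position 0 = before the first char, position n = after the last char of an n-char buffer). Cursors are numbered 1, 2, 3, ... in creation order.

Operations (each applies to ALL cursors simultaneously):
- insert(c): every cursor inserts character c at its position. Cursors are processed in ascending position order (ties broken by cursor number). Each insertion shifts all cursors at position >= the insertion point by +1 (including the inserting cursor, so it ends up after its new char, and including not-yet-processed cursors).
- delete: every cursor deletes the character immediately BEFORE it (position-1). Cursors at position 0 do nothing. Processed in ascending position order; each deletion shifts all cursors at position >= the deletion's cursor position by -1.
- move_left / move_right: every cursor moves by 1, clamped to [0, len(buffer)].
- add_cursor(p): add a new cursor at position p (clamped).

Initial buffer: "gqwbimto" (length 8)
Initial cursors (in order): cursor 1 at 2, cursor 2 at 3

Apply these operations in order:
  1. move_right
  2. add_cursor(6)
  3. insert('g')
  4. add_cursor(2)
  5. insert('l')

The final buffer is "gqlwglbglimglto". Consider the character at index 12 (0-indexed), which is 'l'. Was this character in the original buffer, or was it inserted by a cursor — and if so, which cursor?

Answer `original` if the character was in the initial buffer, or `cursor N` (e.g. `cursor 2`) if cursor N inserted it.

After op 1 (move_right): buffer="gqwbimto" (len 8), cursors c1@3 c2@4, authorship ........
After op 2 (add_cursor(6)): buffer="gqwbimto" (len 8), cursors c1@3 c2@4 c3@6, authorship ........
After op 3 (insert('g')): buffer="gqwgbgimgto" (len 11), cursors c1@4 c2@6 c3@9, authorship ...1.2..3..
After op 4 (add_cursor(2)): buffer="gqwgbgimgto" (len 11), cursors c4@2 c1@4 c2@6 c3@9, authorship ...1.2..3..
After op 5 (insert('l')): buffer="gqlwglbglimglto" (len 15), cursors c4@3 c1@6 c2@9 c3@13, authorship ..4.11.22..33..
Authorship (.=original, N=cursor N): . . 4 . 1 1 . 2 2 . . 3 3 . .
Index 12: author = 3

Answer: cursor 3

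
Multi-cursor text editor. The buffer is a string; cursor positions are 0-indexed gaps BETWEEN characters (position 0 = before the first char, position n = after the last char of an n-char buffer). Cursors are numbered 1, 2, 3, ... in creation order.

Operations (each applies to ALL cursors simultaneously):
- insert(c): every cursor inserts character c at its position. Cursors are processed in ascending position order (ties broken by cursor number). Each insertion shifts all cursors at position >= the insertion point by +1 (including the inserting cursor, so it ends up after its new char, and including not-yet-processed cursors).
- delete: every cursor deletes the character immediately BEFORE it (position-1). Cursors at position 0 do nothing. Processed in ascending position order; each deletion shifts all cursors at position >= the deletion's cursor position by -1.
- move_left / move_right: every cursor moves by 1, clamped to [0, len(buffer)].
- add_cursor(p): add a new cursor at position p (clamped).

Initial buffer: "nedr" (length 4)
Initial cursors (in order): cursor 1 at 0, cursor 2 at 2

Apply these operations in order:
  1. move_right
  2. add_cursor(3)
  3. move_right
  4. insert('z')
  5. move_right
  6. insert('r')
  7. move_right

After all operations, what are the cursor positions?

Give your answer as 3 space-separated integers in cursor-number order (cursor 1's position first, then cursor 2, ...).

Answer: 6 10 10

Derivation:
After op 1 (move_right): buffer="nedr" (len 4), cursors c1@1 c2@3, authorship ....
After op 2 (add_cursor(3)): buffer="nedr" (len 4), cursors c1@1 c2@3 c3@3, authorship ....
After op 3 (move_right): buffer="nedr" (len 4), cursors c1@2 c2@4 c3@4, authorship ....
After op 4 (insert('z')): buffer="nezdrzz" (len 7), cursors c1@3 c2@7 c3@7, authorship ..1..23
After op 5 (move_right): buffer="nezdrzz" (len 7), cursors c1@4 c2@7 c3@7, authorship ..1..23
After op 6 (insert('r')): buffer="nezdrrzzrr" (len 10), cursors c1@5 c2@10 c3@10, authorship ..1.1.2323
After op 7 (move_right): buffer="nezdrrzzrr" (len 10), cursors c1@6 c2@10 c3@10, authorship ..1.1.2323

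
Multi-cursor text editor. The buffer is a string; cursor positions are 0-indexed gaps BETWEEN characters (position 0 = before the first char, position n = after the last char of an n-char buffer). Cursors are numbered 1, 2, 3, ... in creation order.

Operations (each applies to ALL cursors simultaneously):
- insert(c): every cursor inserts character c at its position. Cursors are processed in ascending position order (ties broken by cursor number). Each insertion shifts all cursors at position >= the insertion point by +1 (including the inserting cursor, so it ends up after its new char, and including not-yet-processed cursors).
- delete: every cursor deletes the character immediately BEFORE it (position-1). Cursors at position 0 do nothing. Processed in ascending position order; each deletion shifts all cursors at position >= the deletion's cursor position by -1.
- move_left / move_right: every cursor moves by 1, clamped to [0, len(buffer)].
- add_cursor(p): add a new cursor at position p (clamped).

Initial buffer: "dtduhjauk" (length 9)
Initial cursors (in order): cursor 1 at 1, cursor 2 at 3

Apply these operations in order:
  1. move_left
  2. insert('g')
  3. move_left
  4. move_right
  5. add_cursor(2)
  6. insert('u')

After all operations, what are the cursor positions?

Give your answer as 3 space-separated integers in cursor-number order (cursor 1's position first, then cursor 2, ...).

Answer: 2 7 4

Derivation:
After op 1 (move_left): buffer="dtduhjauk" (len 9), cursors c1@0 c2@2, authorship .........
After op 2 (insert('g')): buffer="gdtgduhjauk" (len 11), cursors c1@1 c2@4, authorship 1..2.......
After op 3 (move_left): buffer="gdtgduhjauk" (len 11), cursors c1@0 c2@3, authorship 1..2.......
After op 4 (move_right): buffer="gdtgduhjauk" (len 11), cursors c1@1 c2@4, authorship 1..2.......
After op 5 (add_cursor(2)): buffer="gdtgduhjauk" (len 11), cursors c1@1 c3@2 c2@4, authorship 1..2.......
After op 6 (insert('u')): buffer="gudutguduhjauk" (len 14), cursors c1@2 c3@4 c2@7, authorship 11.3.22.......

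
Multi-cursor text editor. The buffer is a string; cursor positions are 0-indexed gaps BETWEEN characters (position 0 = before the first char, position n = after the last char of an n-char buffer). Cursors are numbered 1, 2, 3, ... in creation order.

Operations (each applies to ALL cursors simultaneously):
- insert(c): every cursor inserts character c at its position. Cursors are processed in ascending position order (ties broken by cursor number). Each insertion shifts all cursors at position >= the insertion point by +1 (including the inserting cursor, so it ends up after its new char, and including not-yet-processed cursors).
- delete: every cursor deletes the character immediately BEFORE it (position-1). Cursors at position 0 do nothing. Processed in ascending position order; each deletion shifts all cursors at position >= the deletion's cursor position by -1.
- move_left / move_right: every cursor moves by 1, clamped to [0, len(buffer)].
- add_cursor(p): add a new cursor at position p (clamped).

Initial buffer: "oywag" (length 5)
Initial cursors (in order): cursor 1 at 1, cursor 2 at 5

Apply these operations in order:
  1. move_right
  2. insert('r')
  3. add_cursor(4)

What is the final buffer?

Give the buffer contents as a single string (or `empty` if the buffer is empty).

Answer: oyrwagr

Derivation:
After op 1 (move_right): buffer="oywag" (len 5), cursors c1@2 c2@5, authorship .....
After op 2 (insert('r')): buffer="oyrwagr" (len 7), cursors c1@3 c2@7, authorship ..1...2
After op 3 (add_cursor(4)): buffer="oyrwagr" (len 7), cursors c1@3 c3@4 c2@7, authorship ..1...2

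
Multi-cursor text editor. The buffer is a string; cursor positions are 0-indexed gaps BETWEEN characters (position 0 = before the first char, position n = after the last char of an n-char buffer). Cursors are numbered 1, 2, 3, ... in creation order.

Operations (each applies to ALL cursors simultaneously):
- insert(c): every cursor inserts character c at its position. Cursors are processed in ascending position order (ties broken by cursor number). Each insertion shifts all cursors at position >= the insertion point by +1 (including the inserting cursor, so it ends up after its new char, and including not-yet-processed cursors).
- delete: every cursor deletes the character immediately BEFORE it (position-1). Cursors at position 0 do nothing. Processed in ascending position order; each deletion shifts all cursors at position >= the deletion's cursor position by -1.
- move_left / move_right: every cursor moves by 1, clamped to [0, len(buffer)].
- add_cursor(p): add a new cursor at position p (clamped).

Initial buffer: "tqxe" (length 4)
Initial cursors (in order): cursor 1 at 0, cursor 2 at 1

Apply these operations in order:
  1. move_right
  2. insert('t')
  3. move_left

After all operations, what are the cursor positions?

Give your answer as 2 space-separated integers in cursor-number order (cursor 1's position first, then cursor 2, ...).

After op 1 (move_right): buffer="tqxe" (len 4), cursors c1@1 c2@2, authorship ....
After op 2 (insert('t')): buffer="ttqtxe" (len 6), cursors c1@2 c2@4, authorship .1.2..
After op 3 (move_left): buffer="ttqtxe" (len 6), cursors c1@1 c2@3, authorship .1.2..

Answer: 1 3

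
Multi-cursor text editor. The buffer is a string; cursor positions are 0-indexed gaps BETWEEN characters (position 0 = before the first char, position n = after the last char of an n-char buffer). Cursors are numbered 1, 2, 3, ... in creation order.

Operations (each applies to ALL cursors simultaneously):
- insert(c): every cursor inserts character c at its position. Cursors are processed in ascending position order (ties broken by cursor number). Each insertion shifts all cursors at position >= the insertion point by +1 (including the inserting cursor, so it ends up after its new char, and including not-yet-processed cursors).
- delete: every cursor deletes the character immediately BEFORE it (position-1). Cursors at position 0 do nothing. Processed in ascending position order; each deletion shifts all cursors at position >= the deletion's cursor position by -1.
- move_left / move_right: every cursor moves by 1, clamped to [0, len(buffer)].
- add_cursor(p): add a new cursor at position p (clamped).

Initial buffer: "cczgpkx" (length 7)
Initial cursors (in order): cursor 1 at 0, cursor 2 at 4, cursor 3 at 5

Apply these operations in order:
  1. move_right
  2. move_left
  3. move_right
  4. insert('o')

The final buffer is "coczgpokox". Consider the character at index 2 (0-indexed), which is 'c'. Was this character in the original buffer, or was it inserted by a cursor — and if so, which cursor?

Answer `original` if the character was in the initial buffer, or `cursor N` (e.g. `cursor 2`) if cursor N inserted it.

Answer: original

Derivation:
After op 1 (move_right): buffer="cczgpkx" (len 7), cursors c1@1 c2@5 c3@6, authorship .......
After op 2 (move_left): buffer="cczgpkx" (len 7), cursors c1@0 c2@4 c3@5, authorship .......
After op 3 (move_right): buffer="cczgpkx" (len 7), cursors c1@1 c2@5 c3@6, authorship .......
After op 4 (insert('o')): buffer="coczgpokox" (len 10), cursors c1@2 c2@7 c3@9, authorship .1....2.3.
Authorship (.=original, N=cursor N): . 1 . . . . 2 . 3 .
Index 2: author = original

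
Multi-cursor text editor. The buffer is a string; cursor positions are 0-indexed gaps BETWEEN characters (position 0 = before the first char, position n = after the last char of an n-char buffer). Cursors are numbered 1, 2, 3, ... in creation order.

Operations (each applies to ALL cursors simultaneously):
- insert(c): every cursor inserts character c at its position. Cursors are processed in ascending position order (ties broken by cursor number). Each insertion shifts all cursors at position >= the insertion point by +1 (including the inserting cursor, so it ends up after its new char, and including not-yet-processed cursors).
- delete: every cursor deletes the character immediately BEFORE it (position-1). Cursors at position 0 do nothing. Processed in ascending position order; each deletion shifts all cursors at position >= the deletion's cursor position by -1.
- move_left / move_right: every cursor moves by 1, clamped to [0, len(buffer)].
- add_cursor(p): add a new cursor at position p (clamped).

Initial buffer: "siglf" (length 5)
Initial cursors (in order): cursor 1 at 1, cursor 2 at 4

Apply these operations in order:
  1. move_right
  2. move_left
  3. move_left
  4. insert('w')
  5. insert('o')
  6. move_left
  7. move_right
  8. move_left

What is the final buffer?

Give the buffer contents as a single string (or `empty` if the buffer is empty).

Answer: wosigwolf

Derivation:
After op 1 (move_right): buffer="siglf" (len 5), cursors c1@2 c2@5, authorship .....
After op 2 (move_left): buffer="siglf" (len 5), cursors c1@1 c2@4, authorship .....
After op 3 (move_left): buffer="siglf" (len 5), cursors c1@0 c2@3, authorship .....
After op 4 (insert('w')): buffer="wsigwlf" (len 7), cursors c1@1 c2@5, authorship 1...2..
After op 5 (insert('o')): buffer="wosigwolf" (len 9), cursors c1@2 c2@7, authorship 11...22..
After op 6 (move_left): buffer="wosigwolf" (len 9), cursors c1@1 c2@6, authorship 11...22..
After op 7 (move_right): buffer="wosigwolf" (len 9), cursors c1@2 c2@7, authorship 11...22..
After op 8 (move_left): buffer="wosigwolf" (len 9), cursors c1@1 c2@6, authorship 11...22..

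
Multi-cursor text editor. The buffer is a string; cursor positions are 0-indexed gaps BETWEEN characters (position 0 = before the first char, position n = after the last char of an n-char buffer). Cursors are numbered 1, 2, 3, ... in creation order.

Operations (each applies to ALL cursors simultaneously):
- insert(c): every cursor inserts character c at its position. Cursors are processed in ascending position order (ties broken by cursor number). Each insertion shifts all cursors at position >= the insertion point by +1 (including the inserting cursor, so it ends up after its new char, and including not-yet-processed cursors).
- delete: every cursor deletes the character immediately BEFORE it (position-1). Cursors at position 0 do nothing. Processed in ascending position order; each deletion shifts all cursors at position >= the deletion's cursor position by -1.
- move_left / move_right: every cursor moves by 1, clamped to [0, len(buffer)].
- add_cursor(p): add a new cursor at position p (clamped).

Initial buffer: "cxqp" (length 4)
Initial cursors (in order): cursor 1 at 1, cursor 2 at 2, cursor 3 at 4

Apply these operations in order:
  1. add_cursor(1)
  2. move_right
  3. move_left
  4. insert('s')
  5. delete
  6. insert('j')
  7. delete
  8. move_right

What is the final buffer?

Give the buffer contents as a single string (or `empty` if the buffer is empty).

Answer: cxqp

Derivation:
After op 1 (add_cursor(1)): buffer="cxqp" (len 4), cursors c1@1 c4@1 c2@2 c3@4, authorship ....
After op 2 (move_right): buffer="cxqp" (len 4), cursors c1@2 c4@2 c2@3 c3@4, authorship ....
After op 3 (move_left): buffer="cxqp" (len 4), cursors c1@1 c4@1 c2@2 c3@3, authorship ....
After op 4 (insert('s')): buffer="cssxsqsp" (len 8), cursors c1@3 c4@3 c2@5 c3@7, authorship .14.2.3.
After op 5 (delete): buffer="cxqp" (len 4), cursors c1@1 c4@1 c2@2 c3@3, authorship ....
After op 6 (insert('j')): buffer="cjjxjqjp" (len 8), cursors c1@3 c4@3 c2@5 c3@7, authorship .14.2.3.
After op 7 (delete): buffer="cxqp" (len 4), cursors c1@1 c4@1 c2@2 c3@3, authorship ....
After op 8 (move_right): buffer="cxqp" (len 4), cursors c1@2 c4@2 c2@3 c3@4, authorship ....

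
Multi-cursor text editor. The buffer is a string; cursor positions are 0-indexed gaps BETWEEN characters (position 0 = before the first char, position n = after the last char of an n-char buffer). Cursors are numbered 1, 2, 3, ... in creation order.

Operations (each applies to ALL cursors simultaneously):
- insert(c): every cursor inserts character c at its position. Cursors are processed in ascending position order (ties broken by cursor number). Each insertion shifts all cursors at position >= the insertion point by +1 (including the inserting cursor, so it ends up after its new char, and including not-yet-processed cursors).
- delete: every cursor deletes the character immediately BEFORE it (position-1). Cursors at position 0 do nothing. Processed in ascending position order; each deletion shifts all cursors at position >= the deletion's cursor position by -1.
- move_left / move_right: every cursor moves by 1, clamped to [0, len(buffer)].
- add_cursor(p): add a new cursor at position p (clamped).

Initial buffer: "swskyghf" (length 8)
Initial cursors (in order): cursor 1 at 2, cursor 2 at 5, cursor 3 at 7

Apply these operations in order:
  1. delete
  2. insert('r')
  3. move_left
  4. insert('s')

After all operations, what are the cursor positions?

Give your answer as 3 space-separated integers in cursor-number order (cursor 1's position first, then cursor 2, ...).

After op 1 (delete): buffer="sskgf" (len 5), cursors c1@1 c2@3 c3@4, authorship .....
After op 2 (insert('r')): buffer="srskrgrf" (len 8), cursors c1@2 c2@5 c3@7, authorship .1..2.3.
After op 3 (move_left): buffer="srskrgrf" (len 8), cursors c1@1 c2@4 c3@6, authorship .1..2.3.
After op 4 (insert('s')): buffer="ssrsksrgsrf" (len 11), cursors c1@2 c2@6 c3@9, authorship .11..22.33.

Answer: 2 6 9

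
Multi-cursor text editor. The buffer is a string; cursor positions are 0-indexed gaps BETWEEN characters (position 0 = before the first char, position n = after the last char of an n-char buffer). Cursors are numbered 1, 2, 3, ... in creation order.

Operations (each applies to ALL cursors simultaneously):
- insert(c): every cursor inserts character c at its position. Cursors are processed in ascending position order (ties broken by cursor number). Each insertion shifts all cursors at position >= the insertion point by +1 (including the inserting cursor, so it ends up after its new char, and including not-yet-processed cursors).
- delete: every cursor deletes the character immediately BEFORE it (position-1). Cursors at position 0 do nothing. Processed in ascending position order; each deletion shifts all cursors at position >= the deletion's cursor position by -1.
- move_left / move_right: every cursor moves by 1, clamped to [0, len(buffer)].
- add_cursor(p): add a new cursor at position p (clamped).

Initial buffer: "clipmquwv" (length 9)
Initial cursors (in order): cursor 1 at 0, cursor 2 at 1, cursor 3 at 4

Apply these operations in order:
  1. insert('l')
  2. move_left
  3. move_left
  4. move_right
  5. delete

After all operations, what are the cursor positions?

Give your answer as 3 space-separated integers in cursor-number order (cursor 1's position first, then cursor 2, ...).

After op 1 (insert('l')): buffer="lclliplmquwv" (len 12), cursors c1@1 c2@3 c3@7, authorship 1.2...3.....
After op 2 (move_left): buffer="lclliplmquwv" (len 12), cursors c1@0 c2@2 c3@6, authorship 1.2...3.....
After op 3 (move_left): buffer="lclliplmquwv" (len 12), cursors c1@0 c2@1 c3@5, authorship 1.2...3.....
After op 4 (move_right): buffer="lclliplmquwv" (len 12), cursors c1@1 c2@2 c3@6, authorship 1.2...3.....
After op 5 (delete): buffer="llilmquwv" (len 9), cursors c1@0 c2@0 c3@3, authorship 2..3.....

Answer: 0 0 3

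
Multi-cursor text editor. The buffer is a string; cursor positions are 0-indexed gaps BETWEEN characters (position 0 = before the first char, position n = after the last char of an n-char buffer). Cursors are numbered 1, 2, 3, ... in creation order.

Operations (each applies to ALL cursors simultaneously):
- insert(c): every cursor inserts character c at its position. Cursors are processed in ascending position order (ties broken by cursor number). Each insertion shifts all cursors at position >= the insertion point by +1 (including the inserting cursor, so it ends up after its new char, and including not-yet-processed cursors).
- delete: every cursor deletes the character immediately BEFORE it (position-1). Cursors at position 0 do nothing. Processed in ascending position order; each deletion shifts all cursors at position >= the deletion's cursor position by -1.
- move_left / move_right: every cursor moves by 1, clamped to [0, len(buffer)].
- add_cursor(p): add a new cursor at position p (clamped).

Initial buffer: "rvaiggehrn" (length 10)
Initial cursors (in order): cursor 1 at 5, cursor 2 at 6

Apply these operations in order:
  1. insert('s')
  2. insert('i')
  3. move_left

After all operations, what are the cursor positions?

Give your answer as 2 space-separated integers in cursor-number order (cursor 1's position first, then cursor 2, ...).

Answer: 6 9

Derivation:
After op 1 (insert('s')): buffer="rvaigsgsehrn" (len 12), cursors c1@6 c2@8, authorship .....1.2....
After op 2 (insert('i')): buffer="rvaigsigsiehrn" (len 14), cursors c1@7 c2@10, authorship .....11.22....
After op 3 (move_left): buffer="rvaigsigsiehrn" (len 14), cursors c1@6 c2@9, authorship .....11.22....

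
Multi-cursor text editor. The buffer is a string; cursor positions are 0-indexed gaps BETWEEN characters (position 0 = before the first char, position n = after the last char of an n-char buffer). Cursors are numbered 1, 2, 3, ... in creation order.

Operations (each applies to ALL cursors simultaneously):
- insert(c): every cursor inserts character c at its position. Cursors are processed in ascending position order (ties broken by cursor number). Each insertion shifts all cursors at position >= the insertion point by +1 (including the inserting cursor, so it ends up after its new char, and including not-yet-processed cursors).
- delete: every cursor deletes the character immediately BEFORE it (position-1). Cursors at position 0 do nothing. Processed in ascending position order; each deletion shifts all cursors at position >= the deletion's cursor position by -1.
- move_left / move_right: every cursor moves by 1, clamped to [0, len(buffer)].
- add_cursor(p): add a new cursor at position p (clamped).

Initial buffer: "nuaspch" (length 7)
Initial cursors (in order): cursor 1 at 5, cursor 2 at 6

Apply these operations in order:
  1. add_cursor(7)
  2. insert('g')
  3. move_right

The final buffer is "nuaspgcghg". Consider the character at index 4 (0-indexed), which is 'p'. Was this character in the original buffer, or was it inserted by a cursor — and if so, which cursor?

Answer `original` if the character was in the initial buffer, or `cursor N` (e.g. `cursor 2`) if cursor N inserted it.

Answer: original

Derivation:
After op 1 (add_cursor(7)): buffer="nuaspch" (len 7), cursors c1@5 c2@6 c3@7, authorship .......
After op 2 (insert('g')): buffer="nuaspgcghg" (len 10), cursors c1@6 c2@8 c3@10, authorship .....1.2.3
After op 3 (move_right): buffer="nuaspgcghg" (len 10), cursors c1@7 c2@9 c3@10, authorship .....1.2.3
Authorship (.=original, N=cursor N): . . . . . 1 . 2 . 3
Index 4: author = original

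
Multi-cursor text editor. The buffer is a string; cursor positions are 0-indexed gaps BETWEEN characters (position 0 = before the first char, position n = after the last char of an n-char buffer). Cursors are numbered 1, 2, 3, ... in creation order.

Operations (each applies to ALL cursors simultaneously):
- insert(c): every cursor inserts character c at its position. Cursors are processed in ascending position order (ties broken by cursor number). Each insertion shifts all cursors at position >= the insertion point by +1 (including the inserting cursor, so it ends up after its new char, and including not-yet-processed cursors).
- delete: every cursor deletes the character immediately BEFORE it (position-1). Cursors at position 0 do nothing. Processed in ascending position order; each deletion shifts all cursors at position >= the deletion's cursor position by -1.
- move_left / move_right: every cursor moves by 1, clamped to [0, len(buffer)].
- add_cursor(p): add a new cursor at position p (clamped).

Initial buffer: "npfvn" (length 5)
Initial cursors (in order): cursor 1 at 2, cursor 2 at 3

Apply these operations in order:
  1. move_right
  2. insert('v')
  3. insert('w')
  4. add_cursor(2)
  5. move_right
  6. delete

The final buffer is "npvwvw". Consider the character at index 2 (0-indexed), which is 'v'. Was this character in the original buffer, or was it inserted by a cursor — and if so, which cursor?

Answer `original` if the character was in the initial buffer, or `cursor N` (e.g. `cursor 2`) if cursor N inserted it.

After op 1 (move_right): buffer="npfvn" (len 5), cursors c1@3 c2@4, authorship .....
After op 2 (insert('v')): buffer="npfvvvn" (len 7), cursors c1@4 c2@6, authorship ...1.2.
After op 3 (insert('w')): buffer="npfvwvvwn" (len 9), cursors c1@5 c2@8, authorship ...11.22.
After op 4 (add_cursor(2)): buffer="npfvwvvwn" (len 9), cursors c3@2 c1@5 c2@8, authorship ...11.22.
After op 5 (move_right): buffer="npfvwvvwn" (len 9), cursors c3@3 c1@6 c2@9, authorship ...11.22.
After op 6 (delete): buffer="npvwvw" (len 6), cursors c3@2 c1@4 c2@6, authorship ..1122
Authorship (.=original, N=cursor N): . . 1 1 2 2
Index 2: author = 1

Answer: cursor 1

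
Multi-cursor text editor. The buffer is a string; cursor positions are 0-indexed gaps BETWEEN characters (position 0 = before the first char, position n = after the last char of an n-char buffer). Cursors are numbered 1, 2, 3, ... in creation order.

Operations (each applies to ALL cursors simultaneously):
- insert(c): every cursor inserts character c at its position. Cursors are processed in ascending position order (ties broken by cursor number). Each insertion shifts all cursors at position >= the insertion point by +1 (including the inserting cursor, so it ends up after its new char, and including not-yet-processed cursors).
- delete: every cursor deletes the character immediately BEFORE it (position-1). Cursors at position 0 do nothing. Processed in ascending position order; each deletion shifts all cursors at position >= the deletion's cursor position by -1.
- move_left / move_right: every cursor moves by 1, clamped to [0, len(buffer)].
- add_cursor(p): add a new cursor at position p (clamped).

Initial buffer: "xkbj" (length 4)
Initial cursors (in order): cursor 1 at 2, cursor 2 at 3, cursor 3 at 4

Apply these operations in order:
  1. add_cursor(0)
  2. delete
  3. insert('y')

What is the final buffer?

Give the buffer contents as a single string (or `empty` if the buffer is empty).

After op 1 (add_cursor(0)): buffer="xkbj" (len 4), cursors c4@0 c1@2 c2@3 c3@4, authorship ....
After op 2 (delete): buffer="x" (len 1), cursors c4@0 c1@1 c2@1 c3@1, authorship .
After op 3 (insert('y')): buffer="yxyyy" (len 5), cursors c4@1 c1@5 c2@5 c3@5, authorship 4.123

Answer: yxyyy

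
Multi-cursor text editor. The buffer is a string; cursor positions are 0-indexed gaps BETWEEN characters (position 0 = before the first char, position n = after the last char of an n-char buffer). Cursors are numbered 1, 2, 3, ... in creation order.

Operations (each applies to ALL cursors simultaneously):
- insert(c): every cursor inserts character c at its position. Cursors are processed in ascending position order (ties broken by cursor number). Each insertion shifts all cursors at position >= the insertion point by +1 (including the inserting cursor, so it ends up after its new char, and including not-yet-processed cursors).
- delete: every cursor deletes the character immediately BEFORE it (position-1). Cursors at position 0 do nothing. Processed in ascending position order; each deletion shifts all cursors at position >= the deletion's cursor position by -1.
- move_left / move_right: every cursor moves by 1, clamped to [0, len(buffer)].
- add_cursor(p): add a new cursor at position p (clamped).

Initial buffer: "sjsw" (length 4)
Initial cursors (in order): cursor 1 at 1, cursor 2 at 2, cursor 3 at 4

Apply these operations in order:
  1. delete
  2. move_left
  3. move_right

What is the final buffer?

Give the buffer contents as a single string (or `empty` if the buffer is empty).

After op 1 (delete): buffer="s" (len 1), cursors c1@0 c2@0 c3@1, authorship .
After op 2 (move_left): buffer="s" (len 1), cursors c1@0 c2@0 c3@0, authorship .
After op 3 (move_right): buffer="s" (len 1), cursors c1@1 c2@1 c3@1, authorship .

Answer: s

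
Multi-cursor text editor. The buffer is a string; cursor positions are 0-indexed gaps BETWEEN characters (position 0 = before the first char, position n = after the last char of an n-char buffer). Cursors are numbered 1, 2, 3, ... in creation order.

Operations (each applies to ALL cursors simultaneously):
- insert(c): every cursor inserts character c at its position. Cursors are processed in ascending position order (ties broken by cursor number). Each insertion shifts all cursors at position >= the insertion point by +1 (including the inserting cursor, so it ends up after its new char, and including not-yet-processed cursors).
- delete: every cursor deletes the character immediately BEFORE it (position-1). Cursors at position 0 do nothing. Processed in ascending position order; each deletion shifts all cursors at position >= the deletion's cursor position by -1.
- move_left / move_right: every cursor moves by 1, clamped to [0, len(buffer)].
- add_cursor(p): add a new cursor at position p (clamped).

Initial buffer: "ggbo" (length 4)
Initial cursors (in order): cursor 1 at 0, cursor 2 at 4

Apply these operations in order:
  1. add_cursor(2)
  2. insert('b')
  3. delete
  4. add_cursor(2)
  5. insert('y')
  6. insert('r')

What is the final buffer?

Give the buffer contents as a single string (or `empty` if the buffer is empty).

Answer: yrggyyrrboyr

Derivation:
After op 1 (add_cursor(2)): buffer="ggbo" (len 4), cursors c1@0 c3@2 c2@4, authorship ....
After op 2 (insert('b')): buffer="bggbbob" (len 7), cursors c1@1 c3@4 c2@7, authorship 1..3..2
After op 3 (delete): buffer="ggbo" (len 4), cursors c1@0 c3@2 c2@4, authorship ....
After op 4 (add_cursor(2)): buffer="ggbo" (len 4), cursors c1@0 c3@2 c4@2 c2@4, authorship ....
After op 5 (insert('y')): buffer="yggyyboy" (len 8), cursors c1@1 c3@5 c4@5 c2@8, authorship 1..34..2
After op 6 (insert('r')): buffer="yrggyyrrboyr" (len 12), cursors c1@2 c3@8 c4@8 c2@12, authorship 11..3434..22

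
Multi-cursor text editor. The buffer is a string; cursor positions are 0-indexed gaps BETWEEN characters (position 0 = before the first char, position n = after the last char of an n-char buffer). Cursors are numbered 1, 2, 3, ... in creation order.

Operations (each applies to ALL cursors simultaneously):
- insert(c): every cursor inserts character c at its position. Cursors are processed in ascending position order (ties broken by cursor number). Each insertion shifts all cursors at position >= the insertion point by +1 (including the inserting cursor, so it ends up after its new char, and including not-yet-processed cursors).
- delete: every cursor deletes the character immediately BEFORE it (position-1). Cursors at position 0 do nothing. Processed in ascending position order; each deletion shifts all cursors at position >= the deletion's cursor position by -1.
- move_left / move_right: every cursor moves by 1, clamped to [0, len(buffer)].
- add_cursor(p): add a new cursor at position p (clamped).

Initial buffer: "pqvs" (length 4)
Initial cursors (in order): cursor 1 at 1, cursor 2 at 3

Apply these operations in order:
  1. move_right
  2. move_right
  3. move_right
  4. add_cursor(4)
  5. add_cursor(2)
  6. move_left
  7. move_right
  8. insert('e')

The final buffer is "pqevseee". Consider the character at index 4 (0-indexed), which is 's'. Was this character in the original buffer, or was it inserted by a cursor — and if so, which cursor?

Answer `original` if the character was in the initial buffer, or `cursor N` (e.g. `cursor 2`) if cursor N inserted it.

After op 1 (move_right): buffer="pqvs" (len 4), cursors c1@2 c2@4, authorship ....
After op 2 (move_right): buffer="pqvs" (len 4), cursors c1@3 c2@4, authorship ....
After op 3 (move_right): buffer="pqvs" (len 4), cursors c1@4 c2@4, authorship ....
After op 4 (add_cursor(4)): buffer="pqvs" (len 4), cursors c1@4 c2@4 c3@4, authorship ....
After op 5 (add_cursor(2)): buffer="pqvs" (len 4), cursors c4@2 c1@4 c2@4 c3@4, authorship ....
After op 6 (move_left): buffer="pqvs" (len 4), cursors c4@1 c1@3 c2@3 c3@3, authorship ....
After op 7 (move_right): buffer="pqvs" (len 4), cursors c4@2 c1@4 c2@4 c3@4, authorship ....
After op 8 (insert('e')): buffer="pqevseee" (len 8), cursors c4@3 c1@8 c2@8 c3@8, authorship ..4..123
Authorship (.=original, N=cursor N): . . 4 . . 1 2 3
Index 4: author = original

Answer: original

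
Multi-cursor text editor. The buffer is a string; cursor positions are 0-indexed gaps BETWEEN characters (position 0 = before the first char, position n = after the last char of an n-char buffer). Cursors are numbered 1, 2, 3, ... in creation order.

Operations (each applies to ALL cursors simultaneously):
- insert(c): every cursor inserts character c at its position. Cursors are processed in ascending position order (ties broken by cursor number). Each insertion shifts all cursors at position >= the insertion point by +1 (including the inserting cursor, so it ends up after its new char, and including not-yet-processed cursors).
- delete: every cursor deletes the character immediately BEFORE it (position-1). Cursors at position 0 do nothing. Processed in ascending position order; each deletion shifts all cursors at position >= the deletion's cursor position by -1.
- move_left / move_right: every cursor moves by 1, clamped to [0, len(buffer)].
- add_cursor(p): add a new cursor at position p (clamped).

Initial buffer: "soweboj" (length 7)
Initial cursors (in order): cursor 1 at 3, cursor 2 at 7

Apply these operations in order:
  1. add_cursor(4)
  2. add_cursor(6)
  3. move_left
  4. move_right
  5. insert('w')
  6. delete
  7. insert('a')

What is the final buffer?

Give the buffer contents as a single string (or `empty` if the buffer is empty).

After op 1 (add_cursor(4)): buffer="soweboj" (len 7), cursors c1@3 c3@4 c2@7, authorship .......
After op 2 (add_cursor(6)): buffer="soweboj" (len 7), cursors c1@3 c3@4 c4@6 c2@7, authorship .......
After op 3 (move_left): buffer="soweboj" (len 7), cursors c1@2 c3@3 c4@5 c2@6, authorship .......
After op 4 (move_right): buffer="soweboj" (len 7), cursors c1@3 c3@4 c4@6 c2@7, authorship .......
After op 5 (insert('w')): buffer="sowwewbowjw" (len 11), cursors c1@4 c3@6 c4@9 c2@11, authorship ...1.3..4.2
After op 6 (delete): buffer="soweboj" (len 7), cursors c1@3 c3@4 c4@6 c2@7, authorship .......
After op 7 (insert('a')): buffer="sowaeaboaja" (len 11), cursors c1@4 c3@6 c4@9 c2@11, authorship ...1.3..4.2

Answer: sowaeaboaja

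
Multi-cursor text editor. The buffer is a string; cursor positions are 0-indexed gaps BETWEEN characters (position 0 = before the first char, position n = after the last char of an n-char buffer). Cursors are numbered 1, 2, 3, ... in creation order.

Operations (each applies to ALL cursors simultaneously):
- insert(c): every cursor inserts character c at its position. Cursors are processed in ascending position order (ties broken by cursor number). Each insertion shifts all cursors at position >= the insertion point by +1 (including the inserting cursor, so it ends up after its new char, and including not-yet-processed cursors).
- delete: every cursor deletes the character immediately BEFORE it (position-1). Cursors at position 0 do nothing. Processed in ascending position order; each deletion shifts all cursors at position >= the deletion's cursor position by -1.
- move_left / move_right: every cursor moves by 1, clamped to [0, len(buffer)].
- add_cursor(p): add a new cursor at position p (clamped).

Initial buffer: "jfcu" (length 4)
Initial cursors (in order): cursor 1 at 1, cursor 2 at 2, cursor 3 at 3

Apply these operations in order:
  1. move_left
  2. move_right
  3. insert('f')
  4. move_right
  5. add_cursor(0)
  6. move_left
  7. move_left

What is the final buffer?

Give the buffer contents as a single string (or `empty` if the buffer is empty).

After op 1 (move_left): buffer="jfcu" (len 4), cursors c1@0 c2@1 c3@2, authorship ....
After op 2 (move_right): buffer="jfcu" (len 4), cursors c1@1 c2@2 c3@3, authorship ....
After op 3 (insert('f')): buffer="jfffcfu" (len 7), cursors c1@2 c2@4 c3@6, authorship .1.2.3.
After op 4 (move_right): buffer="jfffcfu" (len 7), cursors c1@3 c2@5 c3@7, authorship .1.2.3.
After op 5 (add_cursor(0)): buffer="jfffcfu" (len 7), cursors c4@0 c1@3 c2@5 c3@7, authorship .1.2.3.
After op 6 (move_left): buffer="jfffcfu" (len 7), cursors c4@0 c1@2 c2@4 c3@6, authorship .1.2.3.
After op 7 (move_left): buffer="jfffcfu" (len 7), cursors c4@0 c1@1 c2@3 c3@5, authorship .1.2.3.

Answer: jfffcfu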